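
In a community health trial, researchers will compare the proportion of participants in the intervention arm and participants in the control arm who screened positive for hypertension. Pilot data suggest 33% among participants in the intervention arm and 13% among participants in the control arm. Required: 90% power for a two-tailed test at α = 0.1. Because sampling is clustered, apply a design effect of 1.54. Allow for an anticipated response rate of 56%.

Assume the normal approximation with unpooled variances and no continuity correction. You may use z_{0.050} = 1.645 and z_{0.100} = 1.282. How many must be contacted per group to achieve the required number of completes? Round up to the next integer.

n = 197 per group

n = (z_{α/2} + z_β)² · [p₁(1−p₁) + p₂(1−p₂)] / (p₁ − p₂)²
  = (1.645 + 1.282)² · (0.33·0.67 + 0.13·0.87) / (0.20)²
  = (2.927)² · (0.2211 + 0.1131) / 0.0400
  = 8.5673 · 0.3342 / 0.0400
  = 71.58
Design effect: 1.54 × 71.58 = 110.23.
Adjust for 56% response: 110.23 / 0.56 = 196.85.
Round up → n = 197 per group.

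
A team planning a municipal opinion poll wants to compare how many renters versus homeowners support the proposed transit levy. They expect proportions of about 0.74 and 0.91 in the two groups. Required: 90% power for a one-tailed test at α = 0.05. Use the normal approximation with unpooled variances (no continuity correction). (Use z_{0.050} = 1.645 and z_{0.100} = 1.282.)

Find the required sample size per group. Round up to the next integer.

n = 82 per group

n = (z_α + z_β)² · [p₁(1−p₁) + p₂(1−p₂)] / (p₁ − p₂)²
  = (1.645 + 1.282)² · (0.74·0.26 + 0.91·0.09) / (-0.17)²
  = (2.927)² · (0.1924 + 0.0819) / 0.0289
  = 8.5673 · 0.2743 / 0.0289
  = 81.32
Round up → n = 82 per group.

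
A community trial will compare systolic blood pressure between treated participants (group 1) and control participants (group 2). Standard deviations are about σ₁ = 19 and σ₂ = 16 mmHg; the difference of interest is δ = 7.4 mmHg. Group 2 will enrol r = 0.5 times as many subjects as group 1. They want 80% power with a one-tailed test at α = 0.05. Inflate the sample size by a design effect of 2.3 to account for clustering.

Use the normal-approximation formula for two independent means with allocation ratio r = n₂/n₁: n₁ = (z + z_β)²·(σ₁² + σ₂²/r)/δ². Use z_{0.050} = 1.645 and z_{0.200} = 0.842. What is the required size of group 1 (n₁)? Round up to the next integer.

n₁ = 227

n₁ = (z_α + z_β)² · (σ₁² + σ₂²/r) / δ²
   = (1.645 + 0.842)² · (19² + 16²/0.5) / 7.4²
   = 6.1852 · (361 + 512) / 54.76
   = 6.1852 · 873 / 54.76
   = 98.61
Design effect: 2.3 × 98.61 = 226.79.
Round up → n₁ = 227; n₂ = r·n₁ = 0.5 × 227 = 114.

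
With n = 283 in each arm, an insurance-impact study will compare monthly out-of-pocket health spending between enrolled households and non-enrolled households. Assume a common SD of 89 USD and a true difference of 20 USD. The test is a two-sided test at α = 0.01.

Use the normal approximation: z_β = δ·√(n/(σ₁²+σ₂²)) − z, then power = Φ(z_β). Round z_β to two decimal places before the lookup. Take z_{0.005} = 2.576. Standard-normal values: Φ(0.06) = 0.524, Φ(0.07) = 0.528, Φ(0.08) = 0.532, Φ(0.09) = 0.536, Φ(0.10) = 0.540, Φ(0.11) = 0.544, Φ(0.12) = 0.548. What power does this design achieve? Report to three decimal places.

z_β = δ·√(n/(σ₁²+σ₂²)) − z_{α/2}
    = 20 · √(283/15842) − 2.576
    = 20 · 0.13366 − 2.576
    = 2.6731 − 2.576 = 0.0971 → 0.10
Power = Φ(0.10) = 0.540.

Power ≈ 0.540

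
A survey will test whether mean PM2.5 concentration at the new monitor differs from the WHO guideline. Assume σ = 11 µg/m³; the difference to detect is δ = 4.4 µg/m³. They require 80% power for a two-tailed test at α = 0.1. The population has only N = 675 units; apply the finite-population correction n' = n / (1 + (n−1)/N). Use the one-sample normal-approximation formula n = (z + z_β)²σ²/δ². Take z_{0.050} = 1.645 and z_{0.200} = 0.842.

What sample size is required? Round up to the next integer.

n = (z_{α/2} + z_β)² · σ² / δ²
  = (1.645 + 0.842)² · 11² / 4.4²
  = 6.1852 · 121 / 19.36
  = 38.66
Finite-population correction (N = 675): 38.66 / (1 + (38.66 − 1)/675) = 36.61.
Round up → n = 37.

n = 37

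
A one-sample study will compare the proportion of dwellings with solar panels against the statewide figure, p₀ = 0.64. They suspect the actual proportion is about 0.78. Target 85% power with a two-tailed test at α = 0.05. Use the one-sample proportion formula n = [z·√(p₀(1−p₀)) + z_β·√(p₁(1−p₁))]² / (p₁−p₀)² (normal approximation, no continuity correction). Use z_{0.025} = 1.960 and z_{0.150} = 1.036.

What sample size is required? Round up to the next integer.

n = 96

n = [z_{α/2}·√(p₀q₀) + z_β·√(p₁q₁)]² / (p₁ − p₀)²
  = [1.960·√(0.64·0.36) + 1.036·√(0.78·0.22)]² / (0.14)²
  = [1.960·0.4800 + 1.036·0.4142]² / 0.0196
  = [1.3700]² / 0.0196
  = 95.75
Round up → n = 96.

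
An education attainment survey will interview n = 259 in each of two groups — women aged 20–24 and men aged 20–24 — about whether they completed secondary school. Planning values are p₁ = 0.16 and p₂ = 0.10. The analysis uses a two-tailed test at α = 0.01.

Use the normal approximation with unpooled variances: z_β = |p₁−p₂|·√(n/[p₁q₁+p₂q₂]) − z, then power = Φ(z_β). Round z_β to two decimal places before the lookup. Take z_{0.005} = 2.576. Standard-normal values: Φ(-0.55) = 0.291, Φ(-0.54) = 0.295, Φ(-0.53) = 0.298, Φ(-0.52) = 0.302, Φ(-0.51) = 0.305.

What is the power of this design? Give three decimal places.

z_β = |p₁−p₂|·√(n/[p₁q₁+p₂q₂]) − z_{α/2}
    = 0.06 · √(259/0.2244) − 2.576
    = 0.06 · 33.9734 − 2.576
    = 2.0384 − 2.576 = -0.5376 → -0.54
Power = Φ(-0.54) = 0.295.

Power ≈ 0.295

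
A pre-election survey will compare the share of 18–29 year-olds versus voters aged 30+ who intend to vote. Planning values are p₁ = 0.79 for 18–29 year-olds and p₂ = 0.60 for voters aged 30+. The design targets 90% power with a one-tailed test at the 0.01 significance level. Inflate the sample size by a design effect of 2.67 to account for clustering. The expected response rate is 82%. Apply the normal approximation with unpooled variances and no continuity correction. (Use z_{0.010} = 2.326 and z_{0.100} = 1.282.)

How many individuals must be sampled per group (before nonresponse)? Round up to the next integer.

n = (z_α + z_β)² · [p₁(1−p₁) + p₂(1−p₂)] / (p₁ − p₂)²
  = (2.326 + 1.282)² · (0.79·0.21 + 0.60·0.40) / (0.19)²
  = (3.608)² · (0.1659 + 0.2400) / 0.0361
  = 13.0177 · 0.4059 / 0.0361
  = 146.37
Design effect: 2.67 × 146.37 = 390.80.
Adjust for 82% response: 390.80 / 0.82 = 476.59.
Round up → n = 477 per group.

n = 477 per group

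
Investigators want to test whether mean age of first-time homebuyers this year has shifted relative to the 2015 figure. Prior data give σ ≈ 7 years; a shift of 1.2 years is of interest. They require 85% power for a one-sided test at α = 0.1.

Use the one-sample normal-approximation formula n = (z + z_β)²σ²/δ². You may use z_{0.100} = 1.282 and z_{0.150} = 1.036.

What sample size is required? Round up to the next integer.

n = (z_α + z_β)² · σ² / δ²
  = (1.282 + 1.036)² · 7² / 1.2²
  = 5.3731 · 49 / 1.44
  = 182.84
Round up → n = 183.

n = 183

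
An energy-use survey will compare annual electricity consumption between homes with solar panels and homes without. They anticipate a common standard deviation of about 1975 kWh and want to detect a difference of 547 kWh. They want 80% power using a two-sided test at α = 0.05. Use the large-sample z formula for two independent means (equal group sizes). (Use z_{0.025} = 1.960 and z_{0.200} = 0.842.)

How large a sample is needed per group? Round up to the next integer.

n = (z_{α/2} + z_β)² · (σ₁² + σ₂²) / δ²
  = (1.960 + 0.842)² · (2·1975² = 7801250) / 547²
  = 7.8512 · 7801250 / 299209
  = 204.70
Round up → n = 205 per group.

n = 205 per group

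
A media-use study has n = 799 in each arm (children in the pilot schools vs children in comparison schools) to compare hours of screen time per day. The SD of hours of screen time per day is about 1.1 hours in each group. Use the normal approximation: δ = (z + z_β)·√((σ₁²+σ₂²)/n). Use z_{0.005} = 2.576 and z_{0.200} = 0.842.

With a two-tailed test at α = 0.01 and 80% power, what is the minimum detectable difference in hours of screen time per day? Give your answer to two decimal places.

δ = (z_{α/2} + z_β) · √((σ₁²+σ₂²)/n)
  = (2.576 + 0.842) · √(2.42/799)
  = 3.418 · √0.00303
  = 3.418 · 0.0550
  = 0.1881

Minimum detectable difference ≈ 0.19 hours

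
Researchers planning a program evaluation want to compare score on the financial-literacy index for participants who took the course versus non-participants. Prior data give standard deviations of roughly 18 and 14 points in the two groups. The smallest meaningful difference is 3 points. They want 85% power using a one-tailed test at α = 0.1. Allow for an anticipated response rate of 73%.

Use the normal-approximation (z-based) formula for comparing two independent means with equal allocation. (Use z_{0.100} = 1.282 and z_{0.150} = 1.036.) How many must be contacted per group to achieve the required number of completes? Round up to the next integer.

n = (z_α + z_β)² · (σ₁² + σ₂²) / δ²
  = (1.282 + 1.036)² · (18² + 14² = 520) / 3²
  = 5.3731 · 520 / 9
  = 310.45
Adjust for 73% response: 310.45 / 0.73 = 425.27.
Round up → n = 426 per group.

n = 426 per group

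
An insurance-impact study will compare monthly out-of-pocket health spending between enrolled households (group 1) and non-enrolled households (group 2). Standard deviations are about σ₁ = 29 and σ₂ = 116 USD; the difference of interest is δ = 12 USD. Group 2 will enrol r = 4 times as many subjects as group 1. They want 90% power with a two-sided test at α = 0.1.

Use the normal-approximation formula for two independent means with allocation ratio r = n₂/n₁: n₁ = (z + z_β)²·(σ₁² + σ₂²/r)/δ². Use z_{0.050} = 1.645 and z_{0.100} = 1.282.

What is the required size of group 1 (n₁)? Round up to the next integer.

n₁ = 251

n₁ = (z_{α/2} + z_β)² · (σ₁² + σ₂²/r) / δ²
   = (1.645 + 1.282)² · (29² + 116²/4) / 12²
   = 8.5673 · (841 + 3364) / 144
   = 8.5673 · 4205 / 144
   = 250.18
Round up → n₁ = 251; n₂ = r·n₁ = 4 × 251 = 1004.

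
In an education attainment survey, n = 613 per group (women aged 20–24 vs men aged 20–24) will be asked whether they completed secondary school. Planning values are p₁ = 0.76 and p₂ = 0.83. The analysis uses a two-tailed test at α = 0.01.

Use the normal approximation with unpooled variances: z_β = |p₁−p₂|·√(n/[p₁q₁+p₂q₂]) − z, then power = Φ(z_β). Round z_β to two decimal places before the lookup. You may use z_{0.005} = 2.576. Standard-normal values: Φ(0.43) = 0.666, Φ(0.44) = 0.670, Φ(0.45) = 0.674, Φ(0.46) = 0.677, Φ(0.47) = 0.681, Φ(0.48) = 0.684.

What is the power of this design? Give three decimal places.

Power ≈ 0.681

z_β = |p₁−p₂|·√(n/[p₁q₁+p₂q₂]) − z_{α/2}
    = 0.07 · √(613/0.3235) − 2.576
    = 0.07 · 43.5304 − 2.576
    = 3.0471 − 2.576 = 0.4711 → 0.47
Power = Φ(0.47) = 0.681.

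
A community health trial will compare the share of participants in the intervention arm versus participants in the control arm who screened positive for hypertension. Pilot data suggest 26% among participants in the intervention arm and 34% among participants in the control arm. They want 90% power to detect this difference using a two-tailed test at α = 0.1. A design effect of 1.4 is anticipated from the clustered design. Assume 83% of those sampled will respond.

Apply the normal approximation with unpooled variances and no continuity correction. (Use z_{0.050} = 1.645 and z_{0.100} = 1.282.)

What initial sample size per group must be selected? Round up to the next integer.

n = 942 per group

n = (z_{α/2} + z_β)² · [p₁(1−p₁) + p₂(1−p₂)] / (p₁ − p₂)²
  = (1.645 + 1.282)² · (0.26·0.74 + 0.34·0.66) / (-0.08)²
  = (2.927)² · (0.1924 + 0.2244) / 0.0064
  = 8.5673 · 0.4168 / 0.0064
  = 557.95
Design effect: 1.4 × 557.95 = 781.13.
Adjust for 83% response: 781.13 / 0.83 = 941.12.
Round up → n = 942 per group.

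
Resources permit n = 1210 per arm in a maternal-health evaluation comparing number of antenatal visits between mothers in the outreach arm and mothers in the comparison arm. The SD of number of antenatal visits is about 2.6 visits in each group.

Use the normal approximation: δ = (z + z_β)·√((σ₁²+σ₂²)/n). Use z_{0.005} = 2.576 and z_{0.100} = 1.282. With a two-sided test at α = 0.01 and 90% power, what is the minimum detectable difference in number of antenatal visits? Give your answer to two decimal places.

Minimum detectable difference ≈ 0.41 visits

δ = (z_{α/2} + z_β) · √((σ₁²+σ₂²)/n)
  = (2.576 + 1.282) · √(13.52/1210)
  = 3.858 · √0.01117
  = 3.858 · 0.1057
  = 0.4078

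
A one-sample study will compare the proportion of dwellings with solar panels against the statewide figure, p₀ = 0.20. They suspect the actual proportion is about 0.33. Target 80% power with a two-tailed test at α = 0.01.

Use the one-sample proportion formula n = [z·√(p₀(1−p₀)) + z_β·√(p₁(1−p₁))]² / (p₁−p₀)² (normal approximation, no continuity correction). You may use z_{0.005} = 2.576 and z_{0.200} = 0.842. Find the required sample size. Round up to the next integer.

n = 121

n = [z_{α/2}·√(p₀q₀) + z_β·√(p₁q₁)]² / (p₁ − p₀)²
  = [2.576·√(0.20·0.80) + 0.842·√(0.33·0.67)]² / (0.13)²
  = [2.576·0.4000 + 0.842·0.4702]² / 0.0169
  = [1.4263]² / 0.0169
  = 120.38
Round up → n = 121.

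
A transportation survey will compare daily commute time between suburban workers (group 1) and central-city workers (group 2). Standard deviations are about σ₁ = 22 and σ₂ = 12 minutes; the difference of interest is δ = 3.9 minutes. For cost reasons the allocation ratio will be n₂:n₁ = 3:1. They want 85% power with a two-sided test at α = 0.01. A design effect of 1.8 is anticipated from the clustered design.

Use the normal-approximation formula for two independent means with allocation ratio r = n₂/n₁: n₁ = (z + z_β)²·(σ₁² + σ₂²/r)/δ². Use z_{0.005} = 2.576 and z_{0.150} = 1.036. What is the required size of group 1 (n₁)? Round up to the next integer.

n₁ = 822

n₁ = (z_{α/2} + z_β)² · (σ₁² + σ₂²/r) / δ²
   = (2.576 + 1.036)² · (22² + 12²/3) / 3.9²
   = 13.0465 · (484 + 48) / 15.21
   = 13.0465 · 532 / 15.21
   = 456.33
Design effect: 1.8 × 456.33 = 821.39.
Round up → n₁ = 822; n₂ = r·n₁ = 3 × 822 = 2466.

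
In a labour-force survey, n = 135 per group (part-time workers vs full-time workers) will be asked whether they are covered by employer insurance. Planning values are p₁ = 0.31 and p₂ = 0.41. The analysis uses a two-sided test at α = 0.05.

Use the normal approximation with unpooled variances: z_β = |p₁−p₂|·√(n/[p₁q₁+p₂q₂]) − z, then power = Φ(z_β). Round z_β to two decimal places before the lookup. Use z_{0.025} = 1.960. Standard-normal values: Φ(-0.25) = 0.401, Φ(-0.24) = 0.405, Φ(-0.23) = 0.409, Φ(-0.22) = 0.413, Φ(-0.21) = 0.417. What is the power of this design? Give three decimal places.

Power ≈ 0.405

z_β = |p₁−p₂|·√(n/[p₁q₁+p₂q₂]) − z_{α/2}
    = 0.10 · √(135/0.4558) − 1.960
    = 0.10 · 17.2100 − 1.960
    = 1.7210 − 1.960 = -0.2390 → -0.24
Power = Φ(-0.24) = 0.405.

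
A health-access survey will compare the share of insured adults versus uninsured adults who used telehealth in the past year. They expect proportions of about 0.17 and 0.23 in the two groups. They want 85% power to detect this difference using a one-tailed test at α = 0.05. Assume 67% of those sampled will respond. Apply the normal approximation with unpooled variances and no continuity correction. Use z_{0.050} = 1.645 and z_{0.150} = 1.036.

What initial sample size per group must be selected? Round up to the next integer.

n = 949 per group

n = (z_α + z_β)² · [p₁(1−p₁) + p₂(1−p₂)] / (p₁ − p₂)²
  = (1.645 + 1.036)² · (0.17·0.83 + 0.23·0.77) / (-0.06)²
  = (2.681)² · (0.1411 + 0.1771) / 0.0036
  = 7.1878 · 0.3182 / 0.0036
  = 635.32
Adjust for 67% response: 635.32 / 0.67 = 948.24.
Round up → n = 949 per group.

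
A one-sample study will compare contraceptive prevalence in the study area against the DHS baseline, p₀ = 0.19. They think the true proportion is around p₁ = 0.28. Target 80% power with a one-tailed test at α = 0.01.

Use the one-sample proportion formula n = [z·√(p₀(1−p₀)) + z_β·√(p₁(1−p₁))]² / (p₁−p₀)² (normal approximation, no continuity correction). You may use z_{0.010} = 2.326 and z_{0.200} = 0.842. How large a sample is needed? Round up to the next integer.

n = 206

n = [z_α·√(p₀q₀) + z_β·√(p₁q₁)]² / (p₁ − p₀)²
  = [2.326·√(0.19·0.81) + 0.842·√(0.28·0.72)]² / (0.09)²
  = [2.326·0.3923 + 0.842·0.4490]² / 0.0081
  = [1.2905]² / 0.0081
  = 205.62
Round up → n = 206.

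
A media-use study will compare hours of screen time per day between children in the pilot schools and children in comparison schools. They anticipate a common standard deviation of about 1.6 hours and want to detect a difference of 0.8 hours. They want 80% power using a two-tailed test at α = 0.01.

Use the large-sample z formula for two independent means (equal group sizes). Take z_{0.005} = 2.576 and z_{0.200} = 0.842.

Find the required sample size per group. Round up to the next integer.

n = (z_{α/2} + z_β)² · (σ₁² + σ₂²) / δ²
  = (2.576 + 0.842)² · (2·1.6² = 5.12) / 0.8²
  = 11.6827 · 5.12 / 0.64
  = 93.46
Round up → n = 94 per group.

n = 94 per group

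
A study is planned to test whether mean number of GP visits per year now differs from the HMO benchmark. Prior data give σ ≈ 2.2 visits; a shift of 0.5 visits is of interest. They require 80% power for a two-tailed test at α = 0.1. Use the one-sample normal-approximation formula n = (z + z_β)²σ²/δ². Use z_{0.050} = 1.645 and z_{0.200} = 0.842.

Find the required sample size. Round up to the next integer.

n = (z_{α/2} + z_β)² · σ² / δ²
  = (1.645 + 0.842)² · 2.2² / 0.5²
  = 6.1852 · 4.84 / 0.25
  = 119.74
Round up → n = 120.

n = 120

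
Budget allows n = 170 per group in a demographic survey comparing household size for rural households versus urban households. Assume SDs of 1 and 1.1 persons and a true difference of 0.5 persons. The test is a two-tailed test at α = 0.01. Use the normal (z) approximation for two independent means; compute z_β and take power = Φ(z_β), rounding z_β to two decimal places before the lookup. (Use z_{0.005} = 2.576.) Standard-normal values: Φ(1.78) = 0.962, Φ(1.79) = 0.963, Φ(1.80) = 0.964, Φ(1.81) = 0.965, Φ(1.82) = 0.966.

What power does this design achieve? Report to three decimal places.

Power ≈ 0.965

z_β = δ·√(n/(σ₁²+σ₂²)) − z_{α/2}
    = 0.5 · √(170/2.21) − 2.576
    = 0.5 · 8.77058 − 2.576
    = 4.3853 − 2.576 = 1.8093 → 1.81
Power = Φ(1.81) = 0.965.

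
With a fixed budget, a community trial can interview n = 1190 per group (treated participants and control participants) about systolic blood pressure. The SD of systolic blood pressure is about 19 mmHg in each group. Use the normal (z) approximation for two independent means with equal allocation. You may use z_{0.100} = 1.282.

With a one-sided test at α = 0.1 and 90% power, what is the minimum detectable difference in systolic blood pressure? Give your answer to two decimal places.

Minimum detectable difference ≈ 2.00 mmHg

δ = (z_α + z_β) · √((σ₁²+σ₂²)/n)
  = (1.282 + 1.282) · √(722/1190)
  = 2.564 · √0.60672
  = 2.564 · 0.7789
  = 1.9972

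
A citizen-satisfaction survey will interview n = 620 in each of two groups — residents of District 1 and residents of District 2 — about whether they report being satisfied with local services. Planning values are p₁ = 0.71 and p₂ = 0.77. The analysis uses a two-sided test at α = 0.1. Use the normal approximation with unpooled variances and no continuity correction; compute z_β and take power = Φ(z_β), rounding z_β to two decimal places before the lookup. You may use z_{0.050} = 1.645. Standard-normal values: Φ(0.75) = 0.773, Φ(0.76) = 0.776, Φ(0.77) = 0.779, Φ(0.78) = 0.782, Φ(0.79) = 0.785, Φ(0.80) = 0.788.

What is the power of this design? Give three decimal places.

Power ≈ 0.779

z_β = |p₁−p₂|·√(n/[p₁q₁+p₂q₂]) − z_{α/2}
    = 0.06 · √(620/0.3830) − 1.645
    = 0.06 · 40.2343 − 1.645
    = 2.4141 − 1.645 = 0.7691 → 0.77
Power = Φ(0.77) = 0.779.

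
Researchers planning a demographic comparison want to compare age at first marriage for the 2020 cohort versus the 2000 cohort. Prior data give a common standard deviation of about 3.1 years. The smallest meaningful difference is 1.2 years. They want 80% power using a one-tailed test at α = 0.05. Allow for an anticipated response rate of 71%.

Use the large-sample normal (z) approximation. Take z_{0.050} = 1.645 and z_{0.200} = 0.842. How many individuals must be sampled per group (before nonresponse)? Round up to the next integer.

n = 117 per group

n = (z_α + z_β)² · (σ₁² + σ₂²) / δ²
  = (1.645 + 0.842)² · (2·3.1² = 19.22) / 1.2²
  = 6.1852 · 19.22 / 1.44
  = 82.55
Adjust for 71% response: 82.55 / 0.71 = 116.27.
Round up → n = 117 per group.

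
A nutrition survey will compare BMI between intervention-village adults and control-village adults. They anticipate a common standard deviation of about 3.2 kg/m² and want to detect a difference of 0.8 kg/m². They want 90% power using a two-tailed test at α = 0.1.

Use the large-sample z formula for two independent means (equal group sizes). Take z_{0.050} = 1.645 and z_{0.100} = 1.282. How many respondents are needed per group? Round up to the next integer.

n = 275 per group

n = (z_{α/2} + z_β)² · (σ₁² + σ₂²) / δ²
  = (1.645 + 1.282)² · (2·3.2² = 20.48) / 0.8²
  = 8.5673 · 20.48 / 0.64
  = 274.15
Round up → n = 275 per group.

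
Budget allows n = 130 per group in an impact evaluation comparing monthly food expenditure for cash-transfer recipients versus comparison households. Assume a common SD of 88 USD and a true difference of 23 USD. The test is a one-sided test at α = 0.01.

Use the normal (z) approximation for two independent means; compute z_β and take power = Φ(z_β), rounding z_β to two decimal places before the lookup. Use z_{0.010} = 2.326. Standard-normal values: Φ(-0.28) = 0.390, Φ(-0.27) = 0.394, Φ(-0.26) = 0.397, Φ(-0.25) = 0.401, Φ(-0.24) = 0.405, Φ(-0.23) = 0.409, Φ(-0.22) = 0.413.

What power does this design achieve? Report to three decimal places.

z_β = δ·√(n/(σ₁²+σ₂²)) − z_α
    = 23 · √(130/15488) − 2.326
    = 23 · 0.09162 − 2.326
    = 2.1072 − 2.326 = -0.2188 → -0.22
Power = Φ(-0.22) = 0.413.

Power ≈ 0.413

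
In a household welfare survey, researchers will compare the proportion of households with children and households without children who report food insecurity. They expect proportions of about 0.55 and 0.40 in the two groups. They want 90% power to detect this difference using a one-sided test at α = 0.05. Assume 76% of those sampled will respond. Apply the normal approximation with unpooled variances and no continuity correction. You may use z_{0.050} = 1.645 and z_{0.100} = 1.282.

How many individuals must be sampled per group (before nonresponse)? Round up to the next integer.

n = 245 per group

n = (z_α + z_β)² · [p₁(1−p₁) + p₂(1−p₂)] / (p₁ − p₂)²
  = (1.645 + 1.282)² · (0.55·0.45 + 0.40·0.60) / (0.15)²
  = (2.927)² · (0.2475 + 0.2400) / 0.0225
  = 8.5673 · 0.4875 / 0.0225
  = 185.63
Adjust for 76% response: 185.63 / 0.76 = 244.24.
Round up → n = 245 per group.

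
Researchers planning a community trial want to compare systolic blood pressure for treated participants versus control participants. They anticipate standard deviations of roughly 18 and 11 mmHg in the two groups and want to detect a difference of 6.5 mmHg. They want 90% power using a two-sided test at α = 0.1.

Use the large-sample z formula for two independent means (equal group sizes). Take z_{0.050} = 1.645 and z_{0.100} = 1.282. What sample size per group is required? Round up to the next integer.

n = 91 per group

n = (z_{α/2} + z_β)² · (σ₁² + σ₂²) / δ²
  = (1.645 + 1.282)² · (18² + 11² = 445) / 6.5²
  = 8.5673 · 445 / 42.25
  = 90.24
Round up → n = 91 per group.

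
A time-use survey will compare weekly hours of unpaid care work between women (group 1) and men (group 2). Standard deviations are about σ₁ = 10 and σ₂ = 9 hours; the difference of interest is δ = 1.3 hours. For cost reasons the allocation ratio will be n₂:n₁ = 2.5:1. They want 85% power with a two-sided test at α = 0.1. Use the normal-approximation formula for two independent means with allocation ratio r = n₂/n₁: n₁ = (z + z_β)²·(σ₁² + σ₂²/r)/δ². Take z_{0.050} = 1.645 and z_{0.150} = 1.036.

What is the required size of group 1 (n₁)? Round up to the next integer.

n₁ = 564

n₁ = (z_{α/2} + z_β)² · (σ₁² + σ₂²/r) / δ²
   = (1.645 + 1.036)² · (10² + 9²/2.5) / 1.3²
   = 7.1878 · (100 + 32.4) / 1.69
   = 7.1878 · 132.4 / 1.69
   = 563.11
Round up → n₁ = 564; n₂ = r·n₁ = 2.5 × 564 = 1410.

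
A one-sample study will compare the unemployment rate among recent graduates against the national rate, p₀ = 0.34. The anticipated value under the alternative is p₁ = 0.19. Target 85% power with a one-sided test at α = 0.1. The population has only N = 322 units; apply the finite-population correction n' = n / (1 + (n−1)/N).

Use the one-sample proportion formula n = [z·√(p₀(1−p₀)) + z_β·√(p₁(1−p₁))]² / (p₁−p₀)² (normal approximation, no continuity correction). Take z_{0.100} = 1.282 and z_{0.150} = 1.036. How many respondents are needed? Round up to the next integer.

n = [z_α·√(p₀q₀) + z_β·√(p₁q₁)]² / (p₁ − p₀)²
  = [1.282·√(0.34·0.66) + 1.036·√(0.19·0.81)]² / (-0.15)²
  = [1.282·0.4737 + 1.036·0.3923]² / 0.0225
  = [1.0137]² / 0.0225
  = 45.67
Finite-population correction (N = 322): 45.67 / (1 + (45.67 − 1)/322) = 40.11.
Round up → n = 41.

n = 41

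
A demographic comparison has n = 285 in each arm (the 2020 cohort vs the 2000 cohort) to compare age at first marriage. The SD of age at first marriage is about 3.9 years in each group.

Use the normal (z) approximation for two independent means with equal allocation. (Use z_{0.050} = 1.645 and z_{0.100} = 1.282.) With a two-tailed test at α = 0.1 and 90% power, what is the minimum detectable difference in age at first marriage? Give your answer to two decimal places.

δ = (z_{α/2} + z_β) · √((σ₁²+σ₂²)/n)
  = (1.645 + 1.282) · √(30.42/285)
  = 2.927 · √0.10674
  = 2.927 · 0.3267
  = 0.9563

Minimum detectable difference ≈ 0.96 years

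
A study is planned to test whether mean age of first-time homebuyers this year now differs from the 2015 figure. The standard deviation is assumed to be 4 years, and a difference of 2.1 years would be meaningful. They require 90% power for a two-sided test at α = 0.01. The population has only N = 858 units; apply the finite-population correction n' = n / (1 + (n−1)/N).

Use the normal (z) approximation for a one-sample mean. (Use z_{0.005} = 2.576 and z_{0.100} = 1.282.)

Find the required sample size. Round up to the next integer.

n = 51

n = (z_{α/2} + z_β)² · σ² / δ²
  = (2.576 + 1.282)² · 4² / 2.1²
  = 14.8842 · 16 / 4.41
  = 54.00
Finite-population correction (N = 858): 54.00 / (1 + (54.00 − 1)/858) = 50.86.
Round up → n = 51.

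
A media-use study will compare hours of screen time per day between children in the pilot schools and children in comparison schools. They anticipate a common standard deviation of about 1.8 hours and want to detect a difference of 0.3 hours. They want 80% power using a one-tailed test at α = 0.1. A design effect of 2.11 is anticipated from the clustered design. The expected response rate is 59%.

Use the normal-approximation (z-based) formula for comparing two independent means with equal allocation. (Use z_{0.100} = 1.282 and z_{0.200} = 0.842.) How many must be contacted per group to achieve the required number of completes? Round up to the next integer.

n = (z_α + z_β)² · (σ₁² + σ₂²) / δ²
  = (1.282 + 0.842)² · (2·1.8² = 6.48) / 0.3²
  = 4.5114 · 6.48 / 0.09
  = 324.82
Design effect: 2.11 × 324.82 = 685.37.
Adjust for 59% response: 685.37 / 0.59 = 1161.64.
Round up → n = 1162 per group.

n = 1162 per group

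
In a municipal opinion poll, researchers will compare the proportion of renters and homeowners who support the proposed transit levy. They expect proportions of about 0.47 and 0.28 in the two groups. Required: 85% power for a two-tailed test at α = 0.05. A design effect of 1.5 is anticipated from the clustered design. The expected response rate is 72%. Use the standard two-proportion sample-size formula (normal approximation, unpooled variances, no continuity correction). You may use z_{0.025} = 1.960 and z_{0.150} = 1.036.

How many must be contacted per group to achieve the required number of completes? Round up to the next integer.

n = (z_{α/2} + z_β)² · [p₁(1−p₁) + p₂(1−p₂)] / (p₁ − p₂)²
  = (1.960 + 1.036)² · (0.47·0.53 + 0.28·0.72) / (0.19)²
  = (2.996)² · (0.2491 + 0.2016) / 0.0361
  = 8.9760 · 0.4507 / 0.0361
  = 112.06
Design effect: 1.5 × 112.06 = 168.10.
Adjust for 72% response: 168.10 / 0.72 = 233.47.
Round up → n = 234 per group.

n = 234 per group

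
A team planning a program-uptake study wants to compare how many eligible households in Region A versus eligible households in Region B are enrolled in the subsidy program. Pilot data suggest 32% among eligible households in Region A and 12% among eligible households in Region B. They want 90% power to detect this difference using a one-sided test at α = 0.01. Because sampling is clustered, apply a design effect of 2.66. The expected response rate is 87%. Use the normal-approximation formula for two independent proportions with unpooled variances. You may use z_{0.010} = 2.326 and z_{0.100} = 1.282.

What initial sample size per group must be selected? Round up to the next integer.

n = 322 per group

n = (z_α + z_β)² · [p₁(1−p₁) + p₂(1−p₂)] / (p₁ − p₂)²
  = (2.326 + 1.282)² · (0.32·0.68 + 0.12·0.88) / (0.20)²
  = (3.608)² · (0.2176 + 0.1056) / 0.0400
  = 13.0177 · 0.3232 / 0.0400
  = 105.18
Design effect: 2.66 × 105.18 = 279.79.
Adjust for 87% response: 279.79 / 0.87 = 321.59.
Round up → n = 322 per group.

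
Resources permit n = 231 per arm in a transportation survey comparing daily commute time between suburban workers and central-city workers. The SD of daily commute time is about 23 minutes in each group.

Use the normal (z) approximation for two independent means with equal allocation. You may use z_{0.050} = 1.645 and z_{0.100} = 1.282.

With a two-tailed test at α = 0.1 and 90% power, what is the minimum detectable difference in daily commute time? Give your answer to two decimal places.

δ = (z_{α/2} + z_β) · √((σ₁²+σ₂²)/n)
  = (1.645 + 1.282) · √(1058/231)
  = 2.927 · √4.5801
  = 2.927 · 2.1401
  = 6.2641

Minimum detectable difference ≈ 6.26 minutes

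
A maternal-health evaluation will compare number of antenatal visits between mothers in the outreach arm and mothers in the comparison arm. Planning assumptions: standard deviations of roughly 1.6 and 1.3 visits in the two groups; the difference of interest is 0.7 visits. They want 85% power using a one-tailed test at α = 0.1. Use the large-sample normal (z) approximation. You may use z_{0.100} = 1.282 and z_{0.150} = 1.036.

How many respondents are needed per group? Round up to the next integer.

n = (z_α + z_β)² · (σ₁² + σ₂²) / δ²
  = (1.282 + 1.036)² · (1.6² + 1.3² = 4.25) / 0.7²
  = 5.3731 · 4.25 / 0.49
  = 46.60
Round up → n = 47 per group.

n = 47 per group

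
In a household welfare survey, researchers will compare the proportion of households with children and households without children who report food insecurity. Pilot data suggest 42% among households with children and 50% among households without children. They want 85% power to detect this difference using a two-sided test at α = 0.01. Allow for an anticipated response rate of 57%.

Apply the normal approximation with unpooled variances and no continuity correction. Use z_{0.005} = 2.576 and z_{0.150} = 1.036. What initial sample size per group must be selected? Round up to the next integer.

n = 1766 per group

n = (z_{α/2} + z_β)² · [p₁(1−p₁) + p₂(1−p₂)] / (p₁ − p₂)²
  = (2.576 + 1.036)² · (0.42·0.58 + 0.50·0.50) / (-0.08)²
  = (3.612)² · (0.2436 + 0.2500) / 0.0064
  = 13.0465 · 0.4936 / 0.0064
  = 1006.21
Adjust for 57% response: 1006.21 / 0.57 = 1765.29.
Round up → n = 1766 per group.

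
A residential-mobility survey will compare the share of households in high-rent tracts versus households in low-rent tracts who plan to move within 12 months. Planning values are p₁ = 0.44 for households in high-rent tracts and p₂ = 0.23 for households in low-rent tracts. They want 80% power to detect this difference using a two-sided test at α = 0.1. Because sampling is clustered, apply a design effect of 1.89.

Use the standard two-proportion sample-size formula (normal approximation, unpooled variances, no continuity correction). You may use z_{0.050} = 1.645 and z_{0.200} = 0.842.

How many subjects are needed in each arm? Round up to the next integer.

n = (z_{α/2} + z_β)² · [p₁(1−p₁) + p₂(1−p₂)] / (p₁ − p₂)²
  = (1.645 + 0.842)² · (0.44·0.56 + 0.23·0.77) / (0.21)²
  = (2.487)² · (0.2464 + 0.1771) / 0.0441
  = 6.1852 · 0.4235 / 0.0441
  = 59.40
Design effect: 1.89 × 59.40 = 112.26.
Round up → n = 113 per group.

n = 113 per group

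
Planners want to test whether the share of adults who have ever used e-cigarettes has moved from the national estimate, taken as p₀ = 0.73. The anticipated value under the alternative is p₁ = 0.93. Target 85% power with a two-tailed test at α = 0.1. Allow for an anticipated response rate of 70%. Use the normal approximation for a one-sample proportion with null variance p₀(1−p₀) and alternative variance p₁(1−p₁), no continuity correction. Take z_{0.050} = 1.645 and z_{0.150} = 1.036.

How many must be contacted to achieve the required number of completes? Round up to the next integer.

n = [z_{α/2}·√(p₀q₀) + z_β·√(p₁q₁)]² / (p₁ − p₀)²
  = [1.645·√(0.73·0.27) + 1.036·√(0.93·0.07)]² / (0.20)²
  = [1.645·0.4440 + 1.036·0.2551]² / 0.0400
  = [0.9946]² / 0.0400
  = 24.73
Adjust for 70% response: 24.73 / 0.70 = 35.33.
Round up → n = 36.

n = 36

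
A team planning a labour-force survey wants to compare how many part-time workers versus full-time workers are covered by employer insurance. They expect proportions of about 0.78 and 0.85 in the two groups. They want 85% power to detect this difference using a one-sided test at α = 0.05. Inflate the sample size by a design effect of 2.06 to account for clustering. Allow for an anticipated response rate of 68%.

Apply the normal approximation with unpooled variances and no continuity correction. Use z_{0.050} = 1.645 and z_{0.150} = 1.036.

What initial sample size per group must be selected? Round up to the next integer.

n = (z_α + z_β)² · [p₁(1−p₁) + p₂(1−p₂)] / (p₁ − p₂)²
  = (1.645 + 1.036)² · (0.78·0.22 + 0.85·0.15) / (-0.07)²
  = (2.681)² · (0.1716 + 0.1275) / 0.0049
  = 7.1878 · 0.2991 / 0.0049
  = 438.75
Design effect: 2.06 × 438.75 = 903.82.
Adjust for 68% response: 903.82 / 0.68 = 1329.14.
Round up → n = 1330 per group.

n = 1330 per group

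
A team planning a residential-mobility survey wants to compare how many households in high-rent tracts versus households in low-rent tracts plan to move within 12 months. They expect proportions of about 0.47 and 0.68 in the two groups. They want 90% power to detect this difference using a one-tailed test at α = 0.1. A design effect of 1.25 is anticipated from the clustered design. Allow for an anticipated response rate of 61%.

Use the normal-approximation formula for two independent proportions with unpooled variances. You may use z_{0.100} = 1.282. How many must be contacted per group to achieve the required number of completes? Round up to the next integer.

n = (z_α + z_β)² · [p₁(1−p₁) + p₂(1−p₂)] / (p₁ − p₂)²
  = (1.282 + 1.282)² · (0.47·0.53 + 0.68·0.32) / (-0.21)²
  = (2.564)² · (0.2491 + 0.2176) / 0.0441
  = 6.5741 · 0.4667 / 0.0441
  = 69.57
Design effect: 1.25 × 69.57 = 86.97.
Adjust for 61% response: 86.97 / 0.61 = 142.57.
Round up → n = 143 per group.

n = 143 per group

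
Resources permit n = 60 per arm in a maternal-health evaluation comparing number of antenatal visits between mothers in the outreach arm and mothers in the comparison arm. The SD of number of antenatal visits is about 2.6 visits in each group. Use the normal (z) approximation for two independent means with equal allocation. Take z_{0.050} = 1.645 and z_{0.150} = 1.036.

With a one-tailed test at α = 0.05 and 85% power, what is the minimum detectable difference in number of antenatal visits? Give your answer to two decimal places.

Minimum detectable difference ≈ 1.27 visits

δ = (z_α + z_β) · √((σ₁²+σ₂²)/n)
  = (1.645 + 1.036) · √(13.52/60)
  = 2.681 · √0.22533
  = 2.681 · 0.4747
  = 1.2727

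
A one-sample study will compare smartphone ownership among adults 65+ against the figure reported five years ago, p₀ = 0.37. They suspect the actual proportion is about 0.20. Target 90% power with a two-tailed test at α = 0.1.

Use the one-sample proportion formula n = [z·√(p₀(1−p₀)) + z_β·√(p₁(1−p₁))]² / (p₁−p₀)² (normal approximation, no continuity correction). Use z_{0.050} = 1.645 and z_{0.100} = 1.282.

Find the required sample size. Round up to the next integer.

n = 60

n = [z_{α/2}·√(p₀q₀) + z_β·√(p₁q₁)]² / (p₁ − p₀)²
  = [1.645·√(0.37·0.63) + 1.282·√(0.20·0.80)]² / (-0.17)²
  = [1.645·0.4828 + 1.282·0.4000]² / 0.0289
  = [1.3070]² / 0.0289
  = 59.11
Round up → n = 60.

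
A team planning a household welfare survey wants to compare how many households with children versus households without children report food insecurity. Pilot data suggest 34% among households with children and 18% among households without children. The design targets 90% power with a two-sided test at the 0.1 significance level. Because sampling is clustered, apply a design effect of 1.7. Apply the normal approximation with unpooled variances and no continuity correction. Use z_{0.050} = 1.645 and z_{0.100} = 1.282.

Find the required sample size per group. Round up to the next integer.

n = 212 per group

n = (z_{α/2} + z_β)² · [p₁(1−p₁) + p₂(1−p₂)] / (p₁ − p₂)²
  = (1.645 + 1.282)² · (0.34·0.66 + 0.18·0.82) / (0.16)²
  = (2.927)² · (0.2244 + 0.1476) / 0.0256
  = 8.5673 · 0.3720 / 0.0256
  = 124.49
Design effect: 1.7 × 124.49 = 211.64.
Round up → n = 212 per group.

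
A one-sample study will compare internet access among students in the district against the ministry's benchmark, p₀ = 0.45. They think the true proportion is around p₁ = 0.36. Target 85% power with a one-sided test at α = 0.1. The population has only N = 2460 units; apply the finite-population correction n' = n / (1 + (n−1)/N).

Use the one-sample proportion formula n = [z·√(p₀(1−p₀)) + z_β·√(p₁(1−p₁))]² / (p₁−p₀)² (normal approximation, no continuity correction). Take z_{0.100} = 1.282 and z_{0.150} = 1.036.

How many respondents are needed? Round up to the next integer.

n = 150

n = [z_α·√(p₀q₀) + z_β·√(p₁q₁)]² / (p₁ − p₀)²
  = [1.282·√(0.45·0.55) + 1.036·√(0.36·0.64)]² / (-0.09)²
  = [1.282·0.4975 + 1.036·0.4800]² / 0.0081
  = [1.1351]² / 0.0081
  = 159.06
Finite-population correction (N = 2460): 159.06 / (1 + (159.06 − 1)/2460) = 149.46.
Round up → n = 150.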